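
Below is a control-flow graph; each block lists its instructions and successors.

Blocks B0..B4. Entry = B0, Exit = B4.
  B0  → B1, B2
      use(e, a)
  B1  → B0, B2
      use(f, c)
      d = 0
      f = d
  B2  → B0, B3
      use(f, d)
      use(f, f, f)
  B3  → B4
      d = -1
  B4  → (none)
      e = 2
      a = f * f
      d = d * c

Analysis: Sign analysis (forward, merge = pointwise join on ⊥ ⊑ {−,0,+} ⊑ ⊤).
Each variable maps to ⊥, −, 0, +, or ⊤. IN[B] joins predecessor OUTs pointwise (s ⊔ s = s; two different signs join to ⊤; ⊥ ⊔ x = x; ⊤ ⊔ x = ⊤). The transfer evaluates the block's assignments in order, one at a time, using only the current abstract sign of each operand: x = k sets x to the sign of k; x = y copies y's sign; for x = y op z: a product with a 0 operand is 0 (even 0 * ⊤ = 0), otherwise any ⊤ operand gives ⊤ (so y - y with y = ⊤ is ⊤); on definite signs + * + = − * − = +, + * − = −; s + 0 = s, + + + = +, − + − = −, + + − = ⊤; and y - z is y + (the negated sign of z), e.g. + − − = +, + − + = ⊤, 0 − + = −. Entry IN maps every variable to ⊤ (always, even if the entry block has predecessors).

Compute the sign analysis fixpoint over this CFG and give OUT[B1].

Fixpoint table:
  B0: | IN=(all ⊤) | OUT=(all ⊤)
  B1: | IN=(all ⊤) | OUT={d:0, f:0; rest ⊤}
  B2: | IN=(all ⊤) | OUT=(all ⊤)
  B3: | IN=(all ⊤) | OUT={d:-; rest ⊤}
  B4: | IN={d:-; rest ⊤} | OUT={e:+; rest ⊤}

Merge at B1: IN[B1] = OUT[B0] = {a: ⊤, b: ⊤, c: ⊤, d: ⊤, e: ⊤, f: ⊤}
Applying B1's transfer function to that IN value gives OUT[B1] (row B1 above).

Answer: {a: ⊤, b: ⊤, c: ⊤, d: 0, e: ⊤, f: 0}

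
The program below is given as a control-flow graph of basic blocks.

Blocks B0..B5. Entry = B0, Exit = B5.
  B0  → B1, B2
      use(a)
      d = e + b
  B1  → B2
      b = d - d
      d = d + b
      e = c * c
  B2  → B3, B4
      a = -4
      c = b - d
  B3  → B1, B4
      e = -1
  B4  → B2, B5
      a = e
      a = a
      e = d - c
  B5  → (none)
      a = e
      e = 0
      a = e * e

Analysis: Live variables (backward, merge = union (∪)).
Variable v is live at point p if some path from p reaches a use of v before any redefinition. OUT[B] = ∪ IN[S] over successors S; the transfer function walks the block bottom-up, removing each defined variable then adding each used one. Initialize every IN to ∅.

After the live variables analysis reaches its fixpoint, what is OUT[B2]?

Converged values:
  B0: | IN={a, b, c, e} | OUT={b, c, d, e}
  B1: | IN={c, d} | OUT={b, d, e}
  B2: | IN={b, d, e} | OUT={b, c, d, e}
  B3: | IN={b, c, d} | OUT={b, c, d, e}
  B4: | IN={b, c, d, e} | OUT={b, d, e}
  B5: | IN={e} | OUT={}

Merge at B2: OUT[B2] = IN[B3] ⊔ IN[B4] = {b, c, d, e}

Answer: {b, c, d, e}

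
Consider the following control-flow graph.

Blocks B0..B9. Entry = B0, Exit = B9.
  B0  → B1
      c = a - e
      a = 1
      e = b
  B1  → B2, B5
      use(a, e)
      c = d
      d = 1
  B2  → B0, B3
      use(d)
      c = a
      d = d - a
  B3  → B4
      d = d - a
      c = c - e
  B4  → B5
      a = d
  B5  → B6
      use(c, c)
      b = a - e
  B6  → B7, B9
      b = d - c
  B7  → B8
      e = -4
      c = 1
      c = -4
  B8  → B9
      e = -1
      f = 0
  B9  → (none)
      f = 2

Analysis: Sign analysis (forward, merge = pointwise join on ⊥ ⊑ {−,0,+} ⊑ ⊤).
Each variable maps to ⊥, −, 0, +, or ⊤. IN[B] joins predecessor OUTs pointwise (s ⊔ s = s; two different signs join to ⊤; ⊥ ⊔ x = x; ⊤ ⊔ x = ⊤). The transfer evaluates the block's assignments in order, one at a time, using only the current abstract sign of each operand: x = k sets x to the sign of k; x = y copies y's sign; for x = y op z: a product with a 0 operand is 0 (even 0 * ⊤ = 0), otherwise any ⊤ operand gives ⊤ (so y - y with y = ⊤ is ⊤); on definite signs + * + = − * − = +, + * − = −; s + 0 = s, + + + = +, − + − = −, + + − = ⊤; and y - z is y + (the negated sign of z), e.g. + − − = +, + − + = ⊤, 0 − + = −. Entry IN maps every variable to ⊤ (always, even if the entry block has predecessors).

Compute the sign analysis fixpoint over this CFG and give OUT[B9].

Per-block solution:
  B0: | IN=(all ⊤) | OUT={a:+; rest ⊤}
  B1: | IN={a:+; rest ⊤} | OUT={a:+, d:+; rest ⊤}
  B2: | IN={a:+, d:+; rest ⊤} | OUT={a:+, c:+; rest ⊤}
  B3: | IN={a:+, c:+; rest ⊤} | OUT={a:+; rest ⊤}
  B4: | IN={a:+; rest ⊤} | OUT=(all ⊤)
  B5: | IN=(all ⊤) | OUT=(all ⊤)
  B6: | IN=(all ⊤) | OUT=(all ⊤)
  B7: | IN=(all ⊤) | OUT={c:-, e:-; rest ⊤}
  B8: | IN={c:-, e:-; rest ⊤} | OUT={c:-, e:-, f:0; rest ⊤}
  B9: | IN=(all ⊤) | OUT={f:+; rest ⊤}

Merge at B9: IN[B9] = OUT[B6] ⊔ OUT[B8] = {a: ⊤, b: ⊤, c: ⊤, d: ⊤, e: ⊤, f: ⊤}
Applying B9's transfer function to that IN value gives OUT[B9] (row B9 above).

Answer: {a: ⊤, b: ⊤, c: ⊤, d: ⊤, e: ⊤, f: +}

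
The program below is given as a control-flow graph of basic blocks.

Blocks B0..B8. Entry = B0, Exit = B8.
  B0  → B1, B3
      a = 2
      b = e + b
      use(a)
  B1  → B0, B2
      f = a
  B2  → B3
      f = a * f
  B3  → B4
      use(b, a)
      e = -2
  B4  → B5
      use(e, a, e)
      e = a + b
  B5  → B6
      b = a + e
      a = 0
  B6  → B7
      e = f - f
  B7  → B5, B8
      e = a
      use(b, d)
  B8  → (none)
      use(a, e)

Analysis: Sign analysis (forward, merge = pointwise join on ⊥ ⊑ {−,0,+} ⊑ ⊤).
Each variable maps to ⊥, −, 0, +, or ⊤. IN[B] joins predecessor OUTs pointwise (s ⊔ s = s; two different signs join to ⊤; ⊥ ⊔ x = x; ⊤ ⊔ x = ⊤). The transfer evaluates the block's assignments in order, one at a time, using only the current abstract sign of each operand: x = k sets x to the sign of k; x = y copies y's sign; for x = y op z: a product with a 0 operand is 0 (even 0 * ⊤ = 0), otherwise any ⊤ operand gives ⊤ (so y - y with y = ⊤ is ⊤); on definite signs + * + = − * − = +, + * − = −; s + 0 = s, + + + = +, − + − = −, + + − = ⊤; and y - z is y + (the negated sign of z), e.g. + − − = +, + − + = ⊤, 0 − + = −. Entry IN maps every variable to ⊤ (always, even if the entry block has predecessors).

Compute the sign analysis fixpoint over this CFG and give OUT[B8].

Answer: {a: 0, b: ⊤, c: ⊤, d: ⊤, e: 0, f: ⊤}

Trace:
Converged values:
  B0:   IN=(all ⊤)   OUT={a:+; rest ⊤}
  B1:   IN={a:+; rest ⊤}   OUT={a:+, f:+; rest ⊤}
  B2:   IN={a:+, f:+; rest ⊤}   OUT={a:+, f:+; rest ⊤}
  B3:   IN={a:+; rest ⊤}   OUT={a:+, e:-; rest ⊤}
  B4:   IN={a:+, e:-; rest ⊤}   OUT={a:+; rest ⊤}
  B5:   IN=(all ⊤)   OUT={a:0; rest ⊤}
  B6:   IN={a:0; rest ⊤}   OUT={a:0; rest ⊤}
  B7:   IN={a:0; rest ⊤}   OUT={a:0, e:0; rest ⊤}
  B8:   IN={a:0, e:0; rest ⊤}   OUT={a:0, e:0; rest ⊤}

Merge at B8: IN[B8] = OUT[B7] = {a: 0, b: ⊤, c: ⊤, d: ⊤, e: 0, f: ⊤}
Applying B8's transfer function to that IN value gives OUT[B8] (row B8 above).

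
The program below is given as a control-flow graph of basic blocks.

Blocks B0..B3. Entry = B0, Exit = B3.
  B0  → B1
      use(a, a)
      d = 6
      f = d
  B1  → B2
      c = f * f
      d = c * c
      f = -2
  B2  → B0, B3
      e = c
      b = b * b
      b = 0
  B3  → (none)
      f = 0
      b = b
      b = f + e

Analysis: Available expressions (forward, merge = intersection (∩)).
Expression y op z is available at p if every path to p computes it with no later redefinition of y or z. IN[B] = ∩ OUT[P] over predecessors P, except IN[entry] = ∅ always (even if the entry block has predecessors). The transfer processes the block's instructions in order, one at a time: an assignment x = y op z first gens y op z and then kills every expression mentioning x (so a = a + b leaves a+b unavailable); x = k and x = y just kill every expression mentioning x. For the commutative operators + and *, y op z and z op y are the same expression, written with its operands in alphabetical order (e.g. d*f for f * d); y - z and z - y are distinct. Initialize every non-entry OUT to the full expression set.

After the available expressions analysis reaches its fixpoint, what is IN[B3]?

Converged values:
  B0:   IN={}   OUT={}
  B1:   IN={}   OUT={c*c}
  B2:   IN={c*c}   OUT={c*c}
  B3:   IN={c*c}   OUT={c*c, e+f}

Merge at B3: IN[B3] = OUT[B2] = {c*c}

Answer: {c*c}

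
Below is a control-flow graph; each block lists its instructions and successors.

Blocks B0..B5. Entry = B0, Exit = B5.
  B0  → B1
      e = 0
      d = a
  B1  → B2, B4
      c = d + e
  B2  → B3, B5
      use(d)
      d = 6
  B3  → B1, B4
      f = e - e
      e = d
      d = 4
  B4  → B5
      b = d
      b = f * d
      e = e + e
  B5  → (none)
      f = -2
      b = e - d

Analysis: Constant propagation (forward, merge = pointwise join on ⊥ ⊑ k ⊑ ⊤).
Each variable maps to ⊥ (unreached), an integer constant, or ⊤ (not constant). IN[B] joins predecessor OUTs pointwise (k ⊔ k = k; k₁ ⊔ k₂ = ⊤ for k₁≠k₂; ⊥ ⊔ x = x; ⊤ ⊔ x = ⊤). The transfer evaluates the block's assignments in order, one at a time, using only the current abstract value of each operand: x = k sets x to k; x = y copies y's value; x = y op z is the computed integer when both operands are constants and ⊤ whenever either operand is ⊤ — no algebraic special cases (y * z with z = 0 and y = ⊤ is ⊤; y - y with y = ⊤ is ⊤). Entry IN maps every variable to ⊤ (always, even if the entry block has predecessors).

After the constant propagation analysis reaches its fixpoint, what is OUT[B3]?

Fixpoint table:
  B0: | IN=(all ⊤) | OUT={e:0; rest ⊤}
  B1: | IN=(all ⊤) | OUT=(all ⊤)
  B2: | IN=(all ⊤) | OUT={d:6; rest ⊤}
  B3: | IN={d:6; rest ⊤} | OUT={d:4, e:6; rest ⊤}
  B4: | IN=(all ⊤) | OUT=(all ⊤)
  B5: | IN=(all ⊤) | OUT={f:-2; rest ⊤}

Merge at B3: IN[B3] = OUT[B2] = {a: ⊤, b: ⊤, c: ⊤, d: 6, e: ⊤, f: ⊤}
Applying B3's transfer function to that IN value gives OUT[B3] (row B3 above).

Answer: {a: ⊤, b: ⊤, c: ⊤, d: 4, e: 6, f: ⊤}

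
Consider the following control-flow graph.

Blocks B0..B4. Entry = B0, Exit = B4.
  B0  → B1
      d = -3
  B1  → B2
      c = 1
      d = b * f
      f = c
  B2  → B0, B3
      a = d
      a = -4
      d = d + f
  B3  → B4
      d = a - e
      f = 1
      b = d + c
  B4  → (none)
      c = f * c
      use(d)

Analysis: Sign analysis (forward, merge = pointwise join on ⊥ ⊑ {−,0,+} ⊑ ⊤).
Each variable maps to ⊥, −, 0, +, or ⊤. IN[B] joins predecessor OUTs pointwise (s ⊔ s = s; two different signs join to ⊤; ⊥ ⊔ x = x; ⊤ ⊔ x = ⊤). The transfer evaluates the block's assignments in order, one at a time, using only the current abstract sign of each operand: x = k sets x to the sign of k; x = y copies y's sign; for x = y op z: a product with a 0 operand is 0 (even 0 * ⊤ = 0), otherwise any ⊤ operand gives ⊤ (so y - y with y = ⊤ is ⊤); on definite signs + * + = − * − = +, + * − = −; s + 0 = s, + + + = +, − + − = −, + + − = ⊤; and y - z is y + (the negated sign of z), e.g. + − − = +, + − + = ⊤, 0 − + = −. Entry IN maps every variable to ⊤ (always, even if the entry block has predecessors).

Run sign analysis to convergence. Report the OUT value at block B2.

Per-block solution:
  B0: | IN=(all ⊤) | OUT={d:-; rest ⊤}
  B1: | IN={d:-; rest ⊤} | OUT={c:+, f:+; rest ⊤}
  B2: | IN={c:+, f:+; rest ⊤} | OUT={a:-, c:+, f:+; rest ⊤}
  B3: | IN={a:-, c:+, f:+; rest ⊤} | OUT={a:-, c:+, f:+; rest ⊤}
  B4: | IN={a:-, c:+, f:+; rest ⊤} | OUT={a:-, c:+, f:+; rest ⊤}

Merge at B2: IN[B2] = OUT[B1] = {a: ⊤, b: ⊤, c: +, d: ⊤, e: ⊤, f: +}
Applying B2's transfer function to that IN value gives OUT[B2] (row B2 above).

Answer: {a: -, b: ⊤, c: +, d: ⊤, e: ⊤, f: +}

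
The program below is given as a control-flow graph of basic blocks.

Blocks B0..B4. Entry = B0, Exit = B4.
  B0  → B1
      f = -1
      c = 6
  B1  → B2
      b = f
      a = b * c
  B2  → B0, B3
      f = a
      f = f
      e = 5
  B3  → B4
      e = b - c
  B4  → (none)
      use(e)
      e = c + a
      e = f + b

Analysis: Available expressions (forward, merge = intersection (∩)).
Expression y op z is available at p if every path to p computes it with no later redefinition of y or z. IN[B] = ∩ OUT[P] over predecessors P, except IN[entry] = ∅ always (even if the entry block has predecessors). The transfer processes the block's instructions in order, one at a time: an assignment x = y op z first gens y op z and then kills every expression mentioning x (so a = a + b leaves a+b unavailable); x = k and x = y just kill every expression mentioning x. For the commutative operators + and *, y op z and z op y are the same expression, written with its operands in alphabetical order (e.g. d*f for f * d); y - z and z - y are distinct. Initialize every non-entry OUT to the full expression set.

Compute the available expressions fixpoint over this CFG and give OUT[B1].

Converged values:
  B0:   IN={}   OUT={}
  B1:   IN={}   OUT={b*c}
  B2:   IN={b*c}   OUT={b*c}
  B3:   IN={b*c}   OUT={b*c, b-c}
  B4:   IN={b*c, b-c}   OUT={a+c, b*c, b+f, b-c}

Merge at B1: IN[B1] = OUT[B0] = {}
Applying B1's transfer function to that IN value gives OUT[B1] (row B1 above).

Answer: {b*c}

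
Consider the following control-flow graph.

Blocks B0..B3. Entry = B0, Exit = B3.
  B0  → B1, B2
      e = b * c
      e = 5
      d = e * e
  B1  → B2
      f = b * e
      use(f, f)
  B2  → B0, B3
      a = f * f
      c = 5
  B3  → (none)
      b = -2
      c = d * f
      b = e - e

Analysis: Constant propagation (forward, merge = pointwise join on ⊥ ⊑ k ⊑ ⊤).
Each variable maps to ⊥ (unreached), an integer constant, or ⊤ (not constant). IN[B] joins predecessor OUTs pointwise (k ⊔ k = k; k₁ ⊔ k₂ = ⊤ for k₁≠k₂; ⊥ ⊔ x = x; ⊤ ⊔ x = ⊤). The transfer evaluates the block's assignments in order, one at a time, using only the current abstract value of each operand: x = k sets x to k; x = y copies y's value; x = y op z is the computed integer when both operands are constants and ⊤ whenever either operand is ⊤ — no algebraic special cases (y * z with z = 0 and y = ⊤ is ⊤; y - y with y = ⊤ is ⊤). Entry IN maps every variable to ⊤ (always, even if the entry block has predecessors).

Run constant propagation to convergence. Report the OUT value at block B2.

Answer: {a: ⊤, b: ⊤, c: 5, d: 25, e: 5, f: ⊤}

Trace:
Fixpoint table:
  B0: | IN=(all ⊤) | OUT={d:25, e:5; rest ⊤}
  B1: | IN={d:25, e:5; rest ⊤} | OUT={d:25, e:5; rest ⊤}
  B2: | IN={d:25, e:5; rest ⊤} | OUT={c:5, d:25, e:5; rest ⊤}
  B3: | IN={c:5, d:25, e:5; rest ⊤} | OUT={b:0, d:25, e:5; rest ⊤}

Merge at B2: IN[B2] = OUT[B0] ⊔ OUT[B1] = {a: ⊤, b: ⊤, c: ⊤, d: 25, e: 5, f: ⊤}
Applying B2's transfer function to that IN value gives OUT[B2] (row B2 above).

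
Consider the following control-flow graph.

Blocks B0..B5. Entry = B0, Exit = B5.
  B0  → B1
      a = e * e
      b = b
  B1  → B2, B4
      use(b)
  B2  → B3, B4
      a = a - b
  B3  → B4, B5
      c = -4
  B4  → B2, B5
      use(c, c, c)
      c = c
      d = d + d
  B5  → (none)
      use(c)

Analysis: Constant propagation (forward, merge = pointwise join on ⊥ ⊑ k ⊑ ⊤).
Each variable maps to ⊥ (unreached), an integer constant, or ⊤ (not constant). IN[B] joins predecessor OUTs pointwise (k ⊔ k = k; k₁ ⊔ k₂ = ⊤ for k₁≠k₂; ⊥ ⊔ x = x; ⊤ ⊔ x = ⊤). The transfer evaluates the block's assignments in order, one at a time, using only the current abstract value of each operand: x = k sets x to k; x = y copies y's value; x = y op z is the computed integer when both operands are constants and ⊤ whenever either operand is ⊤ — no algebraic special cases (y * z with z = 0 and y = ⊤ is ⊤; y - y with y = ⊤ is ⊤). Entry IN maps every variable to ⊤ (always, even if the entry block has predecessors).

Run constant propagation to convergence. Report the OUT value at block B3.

Answer: {a: ⊤, b: ⊤, c: -4, d: ⊤, e: ⊤, f: ⊤}

Working:
Converged values:
  B0: | IN=(all ⊤) | OUT=(all ⊤)
  B1: | IN=(all ⊤) | OUT=(all ⊤)
  B2: | IN=(all ⊤) | OUT=(all ⊤)
  B3: | IN=(all ⊤) | OUT={c:-4; rest ⊤}
  B4: | IN=(all ⊤) | OUT=(all ⊤)
  B5: | IN=(all ⊤) | OUT=(all ⊤)

Merge at B3: IN[B3] = OUT[B2] = {a: ⊤, b: ⊤, c: ⊤, d: ⊤, e: ⊤, f: ⊤}
Applying B3's transfer function to that IN value gives OUT[B3] (row B3 above).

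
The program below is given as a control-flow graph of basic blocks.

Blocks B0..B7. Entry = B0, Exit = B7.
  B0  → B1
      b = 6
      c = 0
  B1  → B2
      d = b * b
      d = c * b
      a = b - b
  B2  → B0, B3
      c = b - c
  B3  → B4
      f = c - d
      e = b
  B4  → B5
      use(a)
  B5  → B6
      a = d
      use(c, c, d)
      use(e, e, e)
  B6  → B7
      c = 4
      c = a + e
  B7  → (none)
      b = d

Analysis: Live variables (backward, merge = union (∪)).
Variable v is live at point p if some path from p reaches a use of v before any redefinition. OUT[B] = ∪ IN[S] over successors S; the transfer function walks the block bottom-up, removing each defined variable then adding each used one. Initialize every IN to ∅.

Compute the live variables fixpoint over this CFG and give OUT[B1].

Fixpoint table:
  B0: | IN={} | OUT={b, c}
  B1: | IN={b, c} | OUT={a, b, c, d}
  B2: | IN={a, b, c, d} | OUT={a, b, c, d}
  B3: | IN={a, b, c, d} | OUT={a, c, d, e}
  B4: | IN={a, c, d, e} | OUT={c, d, e}
  B5: | IN={c, d, e} | OUT={a, d, e}
  B6: | IN={a, d, e} | OUT={d}
  B7: | IN={d} | OUT={}

Merge at B1: OUT[B1] = IN[B2] = {a, b, c, d}

Answer: {a, b, c, d}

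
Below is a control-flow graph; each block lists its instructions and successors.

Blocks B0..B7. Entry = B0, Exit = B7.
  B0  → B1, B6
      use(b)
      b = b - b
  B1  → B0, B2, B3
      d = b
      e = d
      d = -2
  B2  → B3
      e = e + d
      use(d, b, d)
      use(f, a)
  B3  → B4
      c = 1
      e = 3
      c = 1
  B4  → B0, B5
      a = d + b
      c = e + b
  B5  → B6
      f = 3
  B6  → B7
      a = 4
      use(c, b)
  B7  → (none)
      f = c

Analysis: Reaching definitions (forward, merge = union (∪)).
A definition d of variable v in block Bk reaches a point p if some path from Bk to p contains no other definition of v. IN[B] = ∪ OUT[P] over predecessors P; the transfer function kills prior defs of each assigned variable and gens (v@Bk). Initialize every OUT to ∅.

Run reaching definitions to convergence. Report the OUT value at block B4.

Fixpoint table:
  B0:  IN={a@B4, b@B0, c@B4, d@B1, e@B1, e@B3}  OUT={a@B4, b@B0, c@B4, d@B1, e@B1, e@B3}
  B1:  IN={a@B4, b@B0, c@B4, d@B1, e@B1, e@B3}  OUT={a@B4, b@B0, c@B4, d@B1, e@B1}
  B2:  IN={a@B4, b@B0, c@B4, d@B1, e@B1}  OUT={a@B4, b@B0, c@B4, d@B1, e@B2}
  B3:  IN={a@B4, b@B0, c@B4, d@B1, e@B1, e@B2}  OUT={a@B4, b@B0, c@B3, d@B1, e@B3}
  B4:  IN={a@B4, b@B0, c@B3, d@B1, e@B3}  OUT={a@B4, b@B0, c@B4, d@B1, e@B3}
  B5:  IN={a@B4, b@B0, c@B4, d@B1, e@B3}  OUT={a@B4, b@B0, c@B4, d@B1, e@B3, f@B5}
  B6:  IN={a@B4, b@B0, c@B4, d@B1, e@B1, e@B3, f@B5}  OUT={a@B6, b@B0, c@B4, d@B1, e@B1, e@B3, f@B5}
  B7:  IN={a@B6, b@B0, c@B4, d@B1, e@B1, e@B3, f@B5}  OUT={a@B6, b@B0, c@B4, d@B1, e@B1, e@B3, f@B7}

Merge at B4: IN[B4] = OUT[B3] = {a@B4, b@B0, c@B3, d@B1, e@B3}
Applying B4's transfer function to that IN value gives OUT[B4] (row B4 above).

Answer: {a@B4, b@B0, c@B4, d@B1, e@B3}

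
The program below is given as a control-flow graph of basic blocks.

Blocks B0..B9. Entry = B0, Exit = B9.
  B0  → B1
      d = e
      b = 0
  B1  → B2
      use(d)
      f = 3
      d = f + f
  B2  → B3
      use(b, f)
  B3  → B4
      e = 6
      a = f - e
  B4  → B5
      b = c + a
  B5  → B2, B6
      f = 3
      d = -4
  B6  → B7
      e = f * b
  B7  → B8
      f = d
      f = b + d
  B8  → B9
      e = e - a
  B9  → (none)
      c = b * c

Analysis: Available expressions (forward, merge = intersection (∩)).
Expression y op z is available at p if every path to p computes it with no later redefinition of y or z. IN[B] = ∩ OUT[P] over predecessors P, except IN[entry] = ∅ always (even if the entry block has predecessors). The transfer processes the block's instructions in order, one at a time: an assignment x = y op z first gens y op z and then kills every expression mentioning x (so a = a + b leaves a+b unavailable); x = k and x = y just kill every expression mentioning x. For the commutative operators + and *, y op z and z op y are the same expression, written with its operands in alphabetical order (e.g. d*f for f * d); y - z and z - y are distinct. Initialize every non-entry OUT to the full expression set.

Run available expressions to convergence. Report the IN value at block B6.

Converged values:
  B0:  IN={}  OUT={}
  B1:  IN={}  OUT={f+f}
  B2:  IN={}  OUT={}
  B3:  IN={}  OUT={f-e}
  B4:  IN={f-e}  OUT={a+c, f-e}
  B5:  IN={a+c, f-e}  OUT={a+c}
  B6:  IN={a+c}  OUT={a+c, b*f}
  B7:  IN={a+c, b*f}  OUT={a+c, b+d}
  B8:  IN={a+c, b+d}  OUT={a+c, b+d}
  B9:  IN={a+c, b+d}  OUT={b+d}

Merge at B6: IN[B6] = OUT[B5] = {a+c}

Answer: {a+c}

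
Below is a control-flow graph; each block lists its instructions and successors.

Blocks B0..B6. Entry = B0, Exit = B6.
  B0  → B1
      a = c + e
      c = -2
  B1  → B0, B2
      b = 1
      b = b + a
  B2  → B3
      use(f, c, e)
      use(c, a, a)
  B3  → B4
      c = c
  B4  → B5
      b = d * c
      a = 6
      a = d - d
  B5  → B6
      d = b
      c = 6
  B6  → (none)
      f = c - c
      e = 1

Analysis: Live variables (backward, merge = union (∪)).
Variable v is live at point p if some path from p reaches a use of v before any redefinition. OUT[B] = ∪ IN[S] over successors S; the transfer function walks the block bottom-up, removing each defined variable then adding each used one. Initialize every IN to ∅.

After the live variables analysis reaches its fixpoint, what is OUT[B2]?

Fixpoint table:
  B0:  IN={c, d, e, f}  OUT={a, c, d, e, f}
  B1:  IN={a, c, d, e, f}  OUT={a, c, d, e, f}
  B2:  IN={a, c, d, e, f}  OUT={c, d}
  B3:  IN={c, d}  OUT={c, d}
  B4:  IN={c, d}  OUT={b}
  B5:  IN={b}  OUT={c}
  B6:  IN={c}  OUT={}

Merge at B2: OUT[B2] = IN[B3] = {c, d}

Answer: {c, d}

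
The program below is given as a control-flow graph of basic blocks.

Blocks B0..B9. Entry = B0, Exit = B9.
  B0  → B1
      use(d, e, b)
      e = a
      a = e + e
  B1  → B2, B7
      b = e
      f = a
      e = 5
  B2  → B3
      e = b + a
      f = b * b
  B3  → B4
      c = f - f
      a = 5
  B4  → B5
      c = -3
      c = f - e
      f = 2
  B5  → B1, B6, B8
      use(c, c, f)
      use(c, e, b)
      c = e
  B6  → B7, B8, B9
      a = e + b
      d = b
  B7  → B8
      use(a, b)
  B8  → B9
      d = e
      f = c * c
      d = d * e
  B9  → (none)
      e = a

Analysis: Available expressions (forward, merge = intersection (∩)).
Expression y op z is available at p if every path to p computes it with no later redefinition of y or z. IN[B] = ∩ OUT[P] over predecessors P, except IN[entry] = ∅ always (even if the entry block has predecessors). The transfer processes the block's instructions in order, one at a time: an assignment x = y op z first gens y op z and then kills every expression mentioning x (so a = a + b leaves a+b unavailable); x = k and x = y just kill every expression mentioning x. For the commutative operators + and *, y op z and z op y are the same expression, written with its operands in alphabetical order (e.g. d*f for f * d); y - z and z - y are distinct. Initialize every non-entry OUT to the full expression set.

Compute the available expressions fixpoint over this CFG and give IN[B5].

Answer: {b*b}

Derivation:
Converged values:
  B0: | IN={} | OUT={e+e}
  B1: | IN={} | OUT={}
  B2: | IN={} | OUT={a+b, b*b}
  B3: | IN={a+b, b*b} | OUT={b*b, f-f}
  B4: | IN={b*b, f-f} | OUT={b*b}
  B5: | IN={b*b} | OUT={b*b}
  B6: | IN={b*b} | OUT={b*b, b+e}
  B7: | IN={} | OUT={}
  B8: | IN={} | OUT={c*c}
  B9: | IN={} | OUT={}

Merge at B5: IN[B5] = OUT[B4] = {b*b}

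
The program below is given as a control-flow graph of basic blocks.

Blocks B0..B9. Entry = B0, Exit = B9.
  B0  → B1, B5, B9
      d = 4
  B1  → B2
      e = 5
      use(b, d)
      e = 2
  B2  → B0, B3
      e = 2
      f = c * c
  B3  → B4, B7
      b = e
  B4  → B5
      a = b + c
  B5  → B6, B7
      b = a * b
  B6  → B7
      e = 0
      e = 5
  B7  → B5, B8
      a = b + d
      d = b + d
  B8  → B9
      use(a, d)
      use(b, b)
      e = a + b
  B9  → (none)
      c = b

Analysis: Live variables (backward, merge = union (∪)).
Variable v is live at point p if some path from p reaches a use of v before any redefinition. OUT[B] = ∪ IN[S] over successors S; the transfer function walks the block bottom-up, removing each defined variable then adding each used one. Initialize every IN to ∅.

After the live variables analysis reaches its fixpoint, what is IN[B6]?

Answer: {b, d}

Trace:
Per-block solution:
  B0:  IN={a, b, c}  OUT={a, b, c, d}
  B1:  IN={a, b, c, d}  OUT={a, b, c, d}
  B2:  IN={a, b, c, d}  OUT={a, b, c, d, e}
  B3:  IN={c, d, e}  OUT={b, c, d}
  B4:  IN={b, c, d}  OUT={a, b, d}
  B5:  IN={a, b, d}  OUT={b, d}
  B6:  IN={b, d}  OUT={b, d}
  B7:  IN={b, d}  OUT={a, b, d}
  B8:  IN={a, b, d}  OUT={b}
  B9:  IN={b}  OUT={}

Merge at B6: OUT[B6] = IN[B7] = {b, d}
Applying B6's transfer function to that OUT value gives IN[B6] (row B6 above).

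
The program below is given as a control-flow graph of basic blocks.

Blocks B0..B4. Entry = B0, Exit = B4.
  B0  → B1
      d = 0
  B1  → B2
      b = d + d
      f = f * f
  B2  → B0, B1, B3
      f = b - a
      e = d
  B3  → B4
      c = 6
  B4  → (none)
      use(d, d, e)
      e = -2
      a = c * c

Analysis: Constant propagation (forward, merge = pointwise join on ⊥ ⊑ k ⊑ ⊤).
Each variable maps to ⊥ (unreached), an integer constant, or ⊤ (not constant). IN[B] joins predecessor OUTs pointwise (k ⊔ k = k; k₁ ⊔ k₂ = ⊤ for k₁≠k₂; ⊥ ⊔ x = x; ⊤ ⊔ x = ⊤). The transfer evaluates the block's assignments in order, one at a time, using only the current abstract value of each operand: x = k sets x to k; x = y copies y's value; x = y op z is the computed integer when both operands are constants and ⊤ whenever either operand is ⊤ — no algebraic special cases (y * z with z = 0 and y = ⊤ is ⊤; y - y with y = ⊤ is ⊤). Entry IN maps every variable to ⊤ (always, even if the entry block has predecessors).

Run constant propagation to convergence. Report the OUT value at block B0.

Fixpoint table:
  B0:   IN=(all ⊤)   OUT={d:0; rest ⊤}
  B1:   IN={d:0; rest ⊤}   OUT={b:0, d:0; rest ⊤}
  B2:   IN={b:0, d:0; rest ⊤}   OUT={b:0, d:0, e:0; rest ⊤}
  B3:   IN={b:0, d:0, e:0; rest ⊤}   OUT={b:0, c:6, d:0, e:0; rest ⊤}
  B4:   IN={b:0, c:6, d:0, e:0; rest ⊤}   OUT={a:36, b:0, c:6, d:0, e:-2; rest ⊤}

Merge at B0 (entry node, so the boundary value (all ⊤) is joined with the incoming edge(s)): IN[B0] = (all ⊤) ⊔ OUT[B2] = {a: ⊤, b: ⊤, c: ⊤, d: ⊤, e: ⊤, f: ⊤}
Applying B0's transfer function to that IN value gives OUT[B0] (row B0 above).

Answer: {a: ⊤, b: ⊤, c: ⊤, d: 0, e: ⊤, f: ⊤}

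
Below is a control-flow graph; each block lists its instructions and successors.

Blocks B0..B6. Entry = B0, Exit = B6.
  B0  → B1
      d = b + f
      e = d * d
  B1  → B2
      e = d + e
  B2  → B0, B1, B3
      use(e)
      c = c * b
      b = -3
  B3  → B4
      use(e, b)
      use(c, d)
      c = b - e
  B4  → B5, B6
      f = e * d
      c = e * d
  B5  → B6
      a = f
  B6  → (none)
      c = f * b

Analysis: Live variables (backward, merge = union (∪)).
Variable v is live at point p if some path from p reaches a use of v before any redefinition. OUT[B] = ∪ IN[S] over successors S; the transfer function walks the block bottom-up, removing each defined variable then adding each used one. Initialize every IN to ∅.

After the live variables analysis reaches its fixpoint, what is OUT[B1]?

Answer: {b, c, d, e, f}

Working:
Per-block solution:
  B0:   IN={b, c, f}   OUT={b, c, d, e, f}
  B1:   IN={b, c, d, e, f}   OUT={b, c, d, e, f}
  B2:   IN={b, c, d, e, f}   OUT={b, c, d, e, f}
  B3:   IN={b, c, d, e}   OUT={b, d, e}
  B4:   IN={b, d, e}   OUT={b, f}
  B5:   IN={b, f}   OUT={b, f}
  B6:   IN={b, f}   OUT={}

Merge at B1: OUT[B1] = IN[B2] = {b, c, d, e, f}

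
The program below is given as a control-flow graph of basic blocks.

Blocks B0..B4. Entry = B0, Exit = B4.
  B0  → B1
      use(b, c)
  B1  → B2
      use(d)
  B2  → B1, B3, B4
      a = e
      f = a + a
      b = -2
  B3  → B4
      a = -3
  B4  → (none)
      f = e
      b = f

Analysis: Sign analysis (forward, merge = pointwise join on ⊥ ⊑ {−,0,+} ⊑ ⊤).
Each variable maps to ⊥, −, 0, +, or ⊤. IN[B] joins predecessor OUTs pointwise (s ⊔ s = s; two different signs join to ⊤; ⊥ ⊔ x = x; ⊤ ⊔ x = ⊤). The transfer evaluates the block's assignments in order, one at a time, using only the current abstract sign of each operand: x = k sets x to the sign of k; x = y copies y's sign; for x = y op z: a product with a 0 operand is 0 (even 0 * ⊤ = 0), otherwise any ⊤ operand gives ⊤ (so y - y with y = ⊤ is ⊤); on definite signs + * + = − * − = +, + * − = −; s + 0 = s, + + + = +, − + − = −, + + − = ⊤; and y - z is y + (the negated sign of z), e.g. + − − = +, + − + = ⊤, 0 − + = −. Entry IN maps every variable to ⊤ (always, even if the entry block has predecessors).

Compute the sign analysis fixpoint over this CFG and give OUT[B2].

Answer: {a: ⊤, b: -, c: ⊤, d: ⊤, e: ⊤, f: ⊤}

Trace:
Fixpoint table:
  B0:  IN=(all ⊤)  OUT=(all ⊤)
  B1:  IN=(all ⊤)  OUT=(all ⊤)
  B2:  IN=(all ⊤)  OUT={b:-; rest ⊤}
  B3:  IN={b:-; rest ⊤}  OUT={a:-, b:-; rest ⊤}
  B4:  IN={b:-; rest ⊤}  OUT=(all ⊤)

Merge at B2: IN[B2] = OUT[B1] = {a: ⊤, b: ⊤, c: ⊤, d: ⊤, e: ⊤, f: ⊤}
Applying B2's transfer function to that IN value gives OUT[B2] (row B2 above).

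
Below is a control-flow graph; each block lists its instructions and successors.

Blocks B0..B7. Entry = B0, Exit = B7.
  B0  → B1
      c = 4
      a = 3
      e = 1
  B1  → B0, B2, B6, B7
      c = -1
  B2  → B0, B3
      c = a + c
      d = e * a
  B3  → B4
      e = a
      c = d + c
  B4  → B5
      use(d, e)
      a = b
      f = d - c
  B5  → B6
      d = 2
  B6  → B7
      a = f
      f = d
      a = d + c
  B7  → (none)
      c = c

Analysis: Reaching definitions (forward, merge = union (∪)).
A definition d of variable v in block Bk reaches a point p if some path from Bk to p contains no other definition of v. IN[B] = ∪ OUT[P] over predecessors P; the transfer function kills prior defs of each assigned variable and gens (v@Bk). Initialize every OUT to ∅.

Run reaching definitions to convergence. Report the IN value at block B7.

Per-block solution:
  B0:   IN={a@B0, c@B1, c@B2, d@B2, e@B0}   OUT={a@B0, c@B0, d@B2, e@B0}
  B1:   IN={a@B0, c@B0, d@B2, e@B0}   OUT={a@B0, c@B1, d@B2, e@B0}
  B2:   IN={a@B0, c@B1, d@B2, e@B0}   OUT={a@B0, c@B2, d@B2, e@B0}
  B3:   IN={a@B0, c@B2, d@B2, e@B0}   OUT={a@B0, c@B3, d@B2, e@B3}
  B4:   IN={a@B0, c@B3, d@B2, e@B3}   OUT={a@B4, c@B3, d@B2, e@B3, f@B4}
  B5:   IN={a@B4, c@B3, d@B2, e@B3, f@B4}   OUT={a@B4, c@B3, d@B5, e@B3, f@B4}
  B6:   IN={a@B0, a@B4, c@B1, c@B3, d@B2, d@B5, e@B0, e@B3, f@B4}   OUT={a@B6, c@B1, c@B3, d@B2, d@B5, e@B0, e@B3, f@B6}
  B7:   IN={a@B0, a@B6, c@B1, c@B3, d@B2, d@B5, e@B0, e@B3, f@B6}   OUT={a@B0, a@B6, c@B7, d@B2, d@B5, e@B0, e@B3, f@B6}

Merge at B7: IN[B7] = OUT[B1] ⊔ OUT[B6] = {a@B0, a@B6, c@B1, c@B3, d@B2, d@B5, e@B0, e@B3, f@B6}

Answer: {a@B0, a@B6, c@B1, c@B3, d@B2, d@B5, e@B0, e@B3, f@B6}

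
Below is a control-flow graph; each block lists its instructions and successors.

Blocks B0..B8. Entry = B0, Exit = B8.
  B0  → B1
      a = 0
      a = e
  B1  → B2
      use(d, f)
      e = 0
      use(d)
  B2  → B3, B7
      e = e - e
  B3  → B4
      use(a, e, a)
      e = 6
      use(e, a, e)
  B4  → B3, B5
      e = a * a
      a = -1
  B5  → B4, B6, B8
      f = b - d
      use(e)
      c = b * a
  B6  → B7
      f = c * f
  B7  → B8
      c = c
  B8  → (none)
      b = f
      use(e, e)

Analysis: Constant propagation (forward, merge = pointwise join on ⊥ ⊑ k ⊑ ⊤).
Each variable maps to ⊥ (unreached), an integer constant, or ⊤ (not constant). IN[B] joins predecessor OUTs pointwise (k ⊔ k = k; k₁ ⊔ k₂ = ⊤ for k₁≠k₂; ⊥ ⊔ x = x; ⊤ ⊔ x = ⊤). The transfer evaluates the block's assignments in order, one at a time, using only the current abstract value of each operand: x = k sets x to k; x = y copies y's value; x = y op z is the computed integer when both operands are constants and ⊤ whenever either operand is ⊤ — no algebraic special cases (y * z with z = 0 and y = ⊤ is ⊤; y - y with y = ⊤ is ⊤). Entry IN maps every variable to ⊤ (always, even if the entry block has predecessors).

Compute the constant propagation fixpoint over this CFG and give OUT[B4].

Answer: {a: -1, b: ⊤, c: ⊤, d: ⊤, e: ⊤, f: ⊤}

Trace:
Per-block solution:
  B0:   IN=(all ⊤)   OUT=(all ⊤)
  B1:   IN=(all ⊤)   OUT={e:0; rest ⊤}
  B2:   IN={e:0; rest ⊤}   OUT={e:0; rest ⊤}
  B3:   IN=(all ⊤)   OUT={e:6; rest ⊤}
  B4:   IN=(all ⊤)   OUT={a:-1; rest ⊤}
  B5:   IN={a:-1; rest ⊤}   OUT={a:-1; rest ⊤}
  B6:   IN={a:-1; rest ⊤}   OUT={a:-1; rest ⊤}
  B7:   IN=(all ⊤)   OUT=(all ⊤)
  B8:   IN=(all ⊤)   OUT=(all ⊤)

Merge at B4: IN[B4] = OUT[B3] ⊔ OUT[B5] = {a: ⊤, b: ⊤, c: ⊤, d: ⊤, e: ⊤, f: ⊤}
Applying B4's transfer function to that IN value gives OUT[B4] (row B4 above).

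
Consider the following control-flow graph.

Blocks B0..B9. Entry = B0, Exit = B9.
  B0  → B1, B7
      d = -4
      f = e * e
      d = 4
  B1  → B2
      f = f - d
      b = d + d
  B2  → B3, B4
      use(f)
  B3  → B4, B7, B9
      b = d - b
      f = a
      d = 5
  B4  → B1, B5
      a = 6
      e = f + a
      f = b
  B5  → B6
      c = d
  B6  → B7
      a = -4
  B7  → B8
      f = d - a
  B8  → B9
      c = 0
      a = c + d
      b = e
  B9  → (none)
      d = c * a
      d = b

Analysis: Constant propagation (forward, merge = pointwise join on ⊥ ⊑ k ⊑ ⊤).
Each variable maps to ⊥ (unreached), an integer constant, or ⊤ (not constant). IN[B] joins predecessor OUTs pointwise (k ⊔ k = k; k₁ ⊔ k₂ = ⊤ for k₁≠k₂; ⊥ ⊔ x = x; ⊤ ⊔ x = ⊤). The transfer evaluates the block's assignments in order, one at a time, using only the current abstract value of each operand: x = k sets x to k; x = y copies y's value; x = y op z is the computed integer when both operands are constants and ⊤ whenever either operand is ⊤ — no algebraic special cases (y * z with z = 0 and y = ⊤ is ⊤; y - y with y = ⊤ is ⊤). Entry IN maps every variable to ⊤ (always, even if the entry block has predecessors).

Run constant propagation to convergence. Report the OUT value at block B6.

Answer: {a: -4, b: ⊤, c: ⊤, d: ⊤, e: ⊤, f: ⊤}

Trace:
Converged values:
  B0:   IN=(all ⊤)   OUT={d:4; rest ⊤}
  B1:   IN=(all ⊤)   OUT=(all ⊤)
  B2:   IN=(all ⊤)   OUT=(all ⊤)
  B3:   IN=(all ⊤)   OUT={d:5; rest ⊤}
  B4:   IN=(all ⊤)   OUT={a:6; rest ⊤}
  B5:   IN={a:6; rest ⊤}   OUT={a:6; rest ⊤}
  B6:   IN={a:6; rest ⊤}   OUT={a:-4; rest ⊤}
  B7:   IN=(all ⊤)   OUT=(all ⊤)
  B8:   IN=(all ⊤)   OUT={c:0; rest ⊤}
  B9:   IN=(all ⊤)   OUT=(all ⊤)

Merge at B6: IN[B6] = OUT[B5] = {a: 6, b: ⊤, c: ⊤, d: ⊤, e: ⊤, f: ⊤}
Applying B6's transfer function to that IN value gives OUT[B6] (row B6 above).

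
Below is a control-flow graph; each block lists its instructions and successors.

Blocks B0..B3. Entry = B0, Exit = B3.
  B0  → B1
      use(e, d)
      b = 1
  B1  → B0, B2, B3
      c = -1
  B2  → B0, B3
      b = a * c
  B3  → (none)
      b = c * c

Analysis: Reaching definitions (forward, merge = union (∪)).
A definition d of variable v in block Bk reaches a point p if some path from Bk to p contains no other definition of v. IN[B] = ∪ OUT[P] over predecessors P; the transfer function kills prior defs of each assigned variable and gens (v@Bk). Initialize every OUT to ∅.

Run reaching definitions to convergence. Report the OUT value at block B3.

Converged values:
  B0: | IN={b@B0, b@B2, c@B1} | OUT={b@B0, c@B1}
  B1: | IN={b@B0, c@B1} | OUT={b@B0, c@B1}
  B2: | IN={b@B0, c@B1} | OUT={b@B2, c@B1}
  B3: | IN={b@B0, b@B2, c@B1} | OUT={b@B3, c@B1}

Merge at B3: IN[B3] = OUT[B1] ⊔ OUT[B2] = {b@B0, b@B2, c@B1}
Applying B3's transfer function to that IN value gives OUT[B3] (row B3 above).

Answer: {b@B3, c@B1}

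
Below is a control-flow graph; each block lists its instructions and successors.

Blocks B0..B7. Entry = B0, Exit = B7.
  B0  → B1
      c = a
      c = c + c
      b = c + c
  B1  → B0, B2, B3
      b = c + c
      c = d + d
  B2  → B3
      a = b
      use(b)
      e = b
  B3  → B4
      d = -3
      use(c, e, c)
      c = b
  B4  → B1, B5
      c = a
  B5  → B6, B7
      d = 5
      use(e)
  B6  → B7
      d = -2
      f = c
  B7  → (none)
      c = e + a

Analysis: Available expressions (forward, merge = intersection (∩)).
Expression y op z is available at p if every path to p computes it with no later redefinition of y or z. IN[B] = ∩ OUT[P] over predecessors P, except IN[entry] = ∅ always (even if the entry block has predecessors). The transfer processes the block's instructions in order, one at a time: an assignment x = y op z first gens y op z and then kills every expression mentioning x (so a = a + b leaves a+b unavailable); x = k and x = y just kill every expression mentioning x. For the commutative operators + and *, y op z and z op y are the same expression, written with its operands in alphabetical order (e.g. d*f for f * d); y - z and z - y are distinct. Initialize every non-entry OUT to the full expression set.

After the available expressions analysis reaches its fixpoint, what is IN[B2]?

Converged values:
  B0: | IN={} | OUT={c+c}
  B1: | IN={} | OUT={d+d}
  B2: | IN={d+d} | OUT={d+d}
  B3: | IN={d+d} | OUT={}
  B4: | IN={} | OUT={}
  B5: | IN={} | OUT={}
  B6: | IN={} | OUT={}
  B7: | IN={} | OUT={a+e}

Merge at B2: IN[B2] = OUT[B1] = {d+d}

Answer: {d+d}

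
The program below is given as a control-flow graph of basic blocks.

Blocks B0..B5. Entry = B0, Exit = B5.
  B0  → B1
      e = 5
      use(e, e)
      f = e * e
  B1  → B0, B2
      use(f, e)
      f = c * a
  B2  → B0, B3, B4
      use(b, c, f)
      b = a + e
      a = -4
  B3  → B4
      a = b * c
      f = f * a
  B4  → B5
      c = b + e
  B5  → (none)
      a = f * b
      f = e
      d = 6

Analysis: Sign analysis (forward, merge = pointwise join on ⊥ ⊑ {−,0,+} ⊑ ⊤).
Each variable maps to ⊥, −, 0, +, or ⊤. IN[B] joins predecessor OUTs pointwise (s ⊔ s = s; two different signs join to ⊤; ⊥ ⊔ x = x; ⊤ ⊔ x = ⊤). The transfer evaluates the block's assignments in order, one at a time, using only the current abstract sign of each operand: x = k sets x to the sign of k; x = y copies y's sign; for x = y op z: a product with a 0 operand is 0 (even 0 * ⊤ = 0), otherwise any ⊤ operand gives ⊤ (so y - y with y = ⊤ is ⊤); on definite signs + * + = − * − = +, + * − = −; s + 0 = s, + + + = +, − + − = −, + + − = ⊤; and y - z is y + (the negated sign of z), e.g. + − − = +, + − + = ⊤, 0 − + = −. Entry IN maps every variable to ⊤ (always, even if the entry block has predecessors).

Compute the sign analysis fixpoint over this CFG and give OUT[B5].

Fixpoint table:
  B0:  IN=(all ⊤)  OUT={e:+, f:+; rest ⊤}
  B1:  IN={e:+, f:+; rest ⊤}  OUT={e:+; rest ⊤}
  B2:  IN={e:+; rest ⊤}  OUT={a:-, e:+; rest ⊤}
  B3:  IN={a:-, e:+; rest ⊤}  OUT={e:+; rest ⊤}
  B4:  IN={e:+; rest ⊤}  OUT={e:+; rest ⊤}
  B5:  IN={e:+; rest ⊤}  OUT={d:+, e:+, f:+; rest ⊤}

Merge at B5: IN[B5] = OUT[B4] = {a: ⊤, b: ⊤, c: ⊤, d: ⊤, e: +, f: ⊤}
Applying B5's transfer function to that IN value gives OUT[B5] (row B5 above).

Answer: {a: ⊤, b: ⊤, c: ⊤, d: +, e: +, f: +}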